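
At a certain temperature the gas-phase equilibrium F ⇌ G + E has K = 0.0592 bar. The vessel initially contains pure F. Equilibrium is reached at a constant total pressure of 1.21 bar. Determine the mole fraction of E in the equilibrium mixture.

y_E = 0.178

Basis: 1 mol F initially; let X = conversion of F. Extent ξ = X.
Species balance: n_F = 1 − X; n_G = X; n_E = X.
Summing: n_T = 1 + X.
With p_i = (n_i/n_T)P, K = p_G p_E / (p_F).
Equating to 0.0592 bar and solving on 0 < X < 1: X = 0.216.
Then n_E = 0.216, n_T = 1.22, so y_E = 0.178.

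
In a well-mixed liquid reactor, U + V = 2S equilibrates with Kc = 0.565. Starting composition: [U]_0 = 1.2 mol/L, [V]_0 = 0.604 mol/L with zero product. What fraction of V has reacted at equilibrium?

Let X = conversion of V; extent ξ = 0.604·X mol/L.
Concentrations: [U] = 1.2 − 0.604X; [V] = 0.604 − 0.604X; [S] = 1.21X.
Kc = [S]^2 / ([U] [V]).
This equals 0.565 at X = 0.377 (the root in 0 < X < 1).

X = 0.377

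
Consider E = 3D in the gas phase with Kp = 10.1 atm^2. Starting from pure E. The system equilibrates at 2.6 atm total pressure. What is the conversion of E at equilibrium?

Basis: 1 mol E initially; let X = conversion of E. Extent ξ = X.
Species balance: n_E = 1 − X; n_D = 3X.
Total moles n_T = 1 + 2X.
Mole fractions y_i = n_i/n_T; Kp = p_D^3 / (p_E) with p_i = y_i·P.
This yields a degree-3 equation in X; solving on (0,1), X = 0.480.

X = 0.480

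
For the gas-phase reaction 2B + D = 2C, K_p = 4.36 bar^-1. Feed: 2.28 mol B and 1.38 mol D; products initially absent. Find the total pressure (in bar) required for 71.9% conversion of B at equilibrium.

P = 7.61 bar

Take 2.28 mol B as basis and let X be its fractional conversion, so ξ = 1.14X.
Mole table: n_B = 2.28 − 2.28X; n_D = 1.38 − 1.14X; n_C = 2.28X.
n_T = Σnᵢ = 3.66 − 1.14X.
K_p = p_C^2 / (p_B^2 p_D) with p_i = (n_i/n_T)·P.
At X = 0.719: the mole-fraction product g(X) = Π y_i^ν_i = 33.19. Since K_p = g(X)·P^{-1}, P = (g/K_p)^(1/1) = (33.19/4.36)^(1/1) = 7.61 bar.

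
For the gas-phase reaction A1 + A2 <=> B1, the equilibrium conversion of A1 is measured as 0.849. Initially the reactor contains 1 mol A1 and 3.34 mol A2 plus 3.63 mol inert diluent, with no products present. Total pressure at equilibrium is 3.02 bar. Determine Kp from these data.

Kp = 5.32 bar^-1

Take 1 mol A1 as basis and let X be its fractional conversion, so ξ = X.
Mole table: n_A1 = 1 − X; n_A2 = 3.34 − X; n_B1 = X; n_I = 3.63 (inert).
Total moles n_T = 7.97 − X.
At X = 0.849: n_A1 = 0.151, n_A2 = 2.49, n_B1 = 0.849, n_T = 7.12.
p_i = (n_i/n_T)·P. Kp = p_B1 / (p_A1 p_A2) = 5.32 bar^-1.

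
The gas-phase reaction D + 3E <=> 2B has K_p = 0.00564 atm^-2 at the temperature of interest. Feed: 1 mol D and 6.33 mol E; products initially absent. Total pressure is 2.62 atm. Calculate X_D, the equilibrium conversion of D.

X = 0.178

Take 1 mol D as basis and let X be its fractional conversion, so ξ = X.
Moles: n_D = 1 − X; n_E = 6.33 − 3X; n_B = 2X.
Summing: n_T = 7.33 − 2X.
With p_i = (n_i/n_T)P, K_p = p_B^2 / (p_D p_E^3).
Substituting and setting equal to 0.00564 atm^-2 gives a polynomial in X; the root in (0,1) is X = 0.178.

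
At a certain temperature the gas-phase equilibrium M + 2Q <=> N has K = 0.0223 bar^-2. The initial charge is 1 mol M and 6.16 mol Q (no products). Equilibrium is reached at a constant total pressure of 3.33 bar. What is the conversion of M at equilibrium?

Take 1 mol M as basis and let X be its fractional conversion, so ξ = X.
At extent ξ: n_M = 1 − X; n_Q = 6.16 − 2X; n_N = X.
Total moles n_T = 7.16 − 2X.
Mole fractions y_i = n_i/n_T; K = p_N / (p_M p_Q^2) with p_i = y_i·P.
This yields a degree-3 equation in X; solving on (0,1), X = 0.153.

X = 0.153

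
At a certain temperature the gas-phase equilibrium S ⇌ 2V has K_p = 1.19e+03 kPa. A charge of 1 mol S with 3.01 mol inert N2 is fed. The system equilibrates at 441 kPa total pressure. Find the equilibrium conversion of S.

X = 0.802

Basis: 1 mol S initially; let X = conversion of S. Extent ξ = X.
Moles: n_S = 1 − X; n_V = 2X; n_I = 3.01 (inert).
Total moles n_T = 4.01 + X.
y_i = n_i/n_T, p_i = y_i·P. K_p = p_V^2 / (p_S).
Substituting and setting equal to 1.19e+03 kPa gives a polynomial in X; the root in (0,1) is X = 0.802.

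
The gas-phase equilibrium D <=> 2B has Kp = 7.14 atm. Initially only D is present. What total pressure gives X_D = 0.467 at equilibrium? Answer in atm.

Basis: 1 mol D initially; let X = conversion of D. Extent ξ = X.
At extent ξ: n_D = 1 − X; n_B = 2X.
Summing: n_T = 1 + X.
Kp = p_B^2 / (p_D) with p_i = (n_i/n_T)·P.
At X = 0.467: the mole-fraction product g(X) = Π y_i^ν_i = 1.116. Since Kp = g(X)·P^{1}, P = (Kp/g)^(1/1) = (7.14/1.116)^(1/1) = 6.4 atm.

P = 6.4 atm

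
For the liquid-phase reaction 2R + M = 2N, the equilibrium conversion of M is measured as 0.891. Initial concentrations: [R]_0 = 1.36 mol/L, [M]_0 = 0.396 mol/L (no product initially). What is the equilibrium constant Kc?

Kc = 26.9 L/mol

Let X = conversion of M.
Concentrations: [R] = 1.36 − 0.792X; [M] = 0.396 − 0.396X; [N] = 0.792X.
At X = 0.891: [R] = 0.654, [M] = 0.0432, [N] = 0.706.
Kc = [N]^2 / ([R]^2 [M]) = 26.9 L/mol.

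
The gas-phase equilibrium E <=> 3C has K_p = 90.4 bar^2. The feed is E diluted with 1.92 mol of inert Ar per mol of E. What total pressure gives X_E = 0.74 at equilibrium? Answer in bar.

P = 6.45 bar

Let X = conversion of E (basis 1 mol E); extent of reaction ξ = X.
Species balance: n_E = 1 − X; n_C = 3X; n_I = 1.92 (inert).
Total moles n_T = 2.92 + 2X.
K_p = p_C^3 / (p_E) with p_i = (n_i/n_T)·P.
At X = 0.74: the mole-fraction product g(X) = Π y_i^ν_i = 2.174. Since K_p = g(X)·P^{2}, P = (K_p/g)^(1/2) = (90.4/2.174)^(1/2) = 6.45 bar.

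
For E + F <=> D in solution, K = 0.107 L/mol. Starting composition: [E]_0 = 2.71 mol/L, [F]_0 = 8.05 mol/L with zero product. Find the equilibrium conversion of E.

X = 0.425

Let X = conversion of E; extent ξ = 2.71·X mol/L.
Concentrations: [E] = 2.71 − 2.71X; [F] = 8.05 − 2.71X; [D] = 2.71X.
K = [D] / ([E] [F]).
This equals 0.107 at X = 0.425 (the root in 0 < X < 1).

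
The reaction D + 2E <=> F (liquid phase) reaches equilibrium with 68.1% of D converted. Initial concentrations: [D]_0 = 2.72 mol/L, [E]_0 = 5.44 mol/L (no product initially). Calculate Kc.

Kc = 0.709 (mol/L)^-2

Let X = conversion of D.
Concentrations: [D] = 2.72 − 2.72X; [E] = 5.44 − 5.44X; [F] = 2.72X.
At X = 0.681: [D] = 0.868, [E] = 1.74, [F] = 1.85.
Kc = [F] / ([D] [E]^2) = 0.709 (mol/L)^-2.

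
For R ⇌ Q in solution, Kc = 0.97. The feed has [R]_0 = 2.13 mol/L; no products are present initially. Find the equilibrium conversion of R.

Let X = conversion of R; extent ξ = 2.13·X mol/L.
Concentrations: [R] = 2.13 − 2.13X; [Q] = 2.13X.
Kc = [Q] / ([R]).
This equals 0.97 at X = 0.492 (the root in 0 < X < 1).

X = 0.492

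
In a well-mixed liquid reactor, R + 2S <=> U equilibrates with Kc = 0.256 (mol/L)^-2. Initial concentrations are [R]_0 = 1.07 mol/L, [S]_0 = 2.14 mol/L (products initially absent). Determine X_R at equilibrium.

Let X = conversion of R; extent ξ = 1.07·X mol/L.
Concentrations: [R] = 1.07 − 1.07X; [S] = 2.14 − 2.14X; [U] = 1.07X.
Kc = [U] / ([R] [S]^2).
This equals 0.256 at X = 0.339 (the root in 0 < X < 1).

X = 0.339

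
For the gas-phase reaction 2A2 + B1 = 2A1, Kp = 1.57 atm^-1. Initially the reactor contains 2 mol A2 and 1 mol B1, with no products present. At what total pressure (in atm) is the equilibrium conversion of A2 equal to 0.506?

P = 3.37 atm

Take 2 mol A2 as basis and let X be its fractional conversion, so ξ = X.
Species balance: n_A2 = 2 − 2X; n_B1 = 1 − X; n_A1 = 2X.
n_T = Σnᵢ = 3 − X.
Kp = p_A1^2 / (p_A2^2 p_B1) with p_i = (n_i/n_T)·P.
At X = 0.506: the mole-fraction product g(X) = Π y_i^ν_i = 5.297. Since Kp = g(X)·P^{-1}, P = (g/Kp)^(1/1) = (5.297/1.57)^(1/1) = 3.37 atm.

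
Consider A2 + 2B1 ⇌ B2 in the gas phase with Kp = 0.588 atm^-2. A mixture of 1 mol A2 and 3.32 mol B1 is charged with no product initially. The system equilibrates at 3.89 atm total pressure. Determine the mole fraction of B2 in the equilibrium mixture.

Take 1 mol A2 as basis and let X be its fractional conversion, so ξ = X.
At extent ξ: n_A2 = 1 − X; n_B1 = 3.32 − 2X; n_B2 = X.
n_T = Σnᵢ = 4.32 − 2X.
With p_i = (n_i/n_T)P, Kp = p_B2 / (p_A2 p_B1^2).
Setting this equal to 0.588 atm^-2 and taking the physical root (0 < X < 1) gives X = 0.783.
Then n_B2 = 0.783, n_T = 2.75, so y_B2 = 0.284.

y_B2 = 0.284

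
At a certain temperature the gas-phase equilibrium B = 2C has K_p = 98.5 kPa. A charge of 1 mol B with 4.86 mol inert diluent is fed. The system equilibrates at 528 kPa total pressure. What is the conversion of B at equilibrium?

Let X = conversion of B (basis 1 mol B); extent of reaction ξ = X.
Species balance: n_B = 1 − X; n_C = 2X; n_I = 4.86 (inert).
Total moles n_T = 5.86 + X.
Mole fractions y_i = n_i/n_T; K_p = p_C^2 / (p_B) with p_i = y_i·P.
Equating to 98.5 kPa and solving on 0 < X < 1: X = 0.414.

X = 0.414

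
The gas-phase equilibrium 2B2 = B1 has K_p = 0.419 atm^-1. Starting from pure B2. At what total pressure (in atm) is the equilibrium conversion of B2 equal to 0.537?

Basis: 1 mol B2 initially; let X = conversion of B2. Extent ξ = 0.5X.
Species balance: n_B2 = 1 − X; n_B1 = 0.5X.
Total moles n_T = 1 − 0.5X.
K_p = p_B1 / (p_B2^2) with p_i = (n_i/n_T)·P.
At X = 0.537: the mole-fraction product g(X) = Π y_i^ν_i = 0.9162. Since K_p = g(X)·P^{-1}, P = (g/K_p)^(1/1) = (0.9162/0.419)^(1/1) = 2.19 atm.

P = 2.19 atm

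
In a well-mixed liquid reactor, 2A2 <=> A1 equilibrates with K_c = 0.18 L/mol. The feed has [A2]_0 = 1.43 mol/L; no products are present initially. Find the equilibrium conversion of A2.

X = 0.272

Let X = conversion of A2; extent ξ = 1.43X/2 mol/L.
Concentrations: [A2] = 1.43 − 1.43X; [A1] = 0.715X.
K_c = [A1] / ([A2]^2).
Equating to 0.18 L/mol: the physical root is X = 0.272.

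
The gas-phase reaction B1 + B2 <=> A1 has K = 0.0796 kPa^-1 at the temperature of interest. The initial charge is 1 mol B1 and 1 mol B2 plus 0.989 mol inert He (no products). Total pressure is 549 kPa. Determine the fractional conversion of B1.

Take 1 mol B1 as basis and let X be its fractional conversion, so ξ = X.
Mole table: n_B1 = 1 − X; n_B2 = 1 − X; n_A1 = X; n_I = 0.989 (inert).
Summing: n_T = 2.99 − X.
y_i = n_i/n_T, p_i = y_i·P. K = p_A1 / (p_B1 p_B2).
Setting this equal to 0.0796 kPa^-1 and taking the physical root (0 < X < 1) gives X = 0.800.

X = 0.800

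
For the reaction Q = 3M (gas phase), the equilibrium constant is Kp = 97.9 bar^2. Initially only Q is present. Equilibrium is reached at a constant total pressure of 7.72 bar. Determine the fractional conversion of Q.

X = 0.496

Basis: 1 mol Q initially; let X = conversion of Q. Extent ξ = X.
Moles: n_Q = 1 − X; n_M = 3X.
Summing: n_T = 1 + 2X.
With p_i = (n_i/n_T)P, Kp = p_M^3 / (p_Q).
Equating to 97.9 bar^2 and solving on 0 < X < 1: X = 0.496.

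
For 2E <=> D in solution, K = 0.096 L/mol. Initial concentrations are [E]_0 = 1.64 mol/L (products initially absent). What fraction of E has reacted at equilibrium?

X = 0.201

Let X = conversion of E; extent ξ = 1.64X/2 mol/L.
Concentrations: [E] = 1.64 − 1.64X; [D] = 0.82X.
K = [D] / ([E]^2).
Equating to 0.096 L/mol: the physical root is X = 0.201.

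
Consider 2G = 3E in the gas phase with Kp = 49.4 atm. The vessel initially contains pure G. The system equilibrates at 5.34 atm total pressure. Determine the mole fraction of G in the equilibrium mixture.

y_G = 0.225

Let X = conversion of G (basis 1 mol G); extent of reaction ξ = 0.5X.
Moles: n_G = 1 − X; n_E = 1.5X.
n_T = Σnᵢ = 1 + 0.5X.
y_i = n_i/n_T, p_i = y_i·P. Kp = p_E^3 / (p_G^2).
Equating to 49.4 atm and solving on 0 < X < 1: X = 0.697.
Then n_G = 0.303, n_T = 1.35, so y_G = 0.225.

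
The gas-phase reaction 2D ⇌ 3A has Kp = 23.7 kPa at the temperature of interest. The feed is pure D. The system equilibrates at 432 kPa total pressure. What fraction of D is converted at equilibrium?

Basis: 1 mol D initially; let X = conversion of D. Extent ξ = 0.5X.
Species balance: n_D = 1 − X; n_A = 1.5X.
Summing: n_T = 1 + 0.5X.
y_i = n_i/n_T, p_i = y_i·P. Kp = p_A^3 / (p_D^2).
Setting this equal to 23.7 kPa and taking the physical root (0 < X < 1) gives X = 0.222.

X = 0.222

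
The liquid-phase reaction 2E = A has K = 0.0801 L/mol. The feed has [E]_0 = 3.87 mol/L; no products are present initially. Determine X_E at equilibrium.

X = 0.302

Let X = conversion of E; extent ξ = 3.87X/2 mol/L.
Concentrations: [E] = 3.87 − 3.87X; [A] = 1.94X.
K = [A] / ([E]^2).
Solving K = 0.0801 for X ∈ (0,1): X = 0.302.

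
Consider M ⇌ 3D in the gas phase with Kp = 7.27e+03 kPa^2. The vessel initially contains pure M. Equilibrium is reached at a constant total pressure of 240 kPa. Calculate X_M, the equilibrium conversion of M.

Let X = conversion of M (basis 1 mol M); extent of reaction ξ = X.
Species balance: n_M = 1 − X; n_D = 3X.
Summing: n_T = 1 + 2X.
With p_i = (n_i/n_T)P, Kp = p_D^3 / (p_M).
Equating to 7.27e+03 kPa^2 and solving on 0 < X < 1: X = 0.194.

X = 0.194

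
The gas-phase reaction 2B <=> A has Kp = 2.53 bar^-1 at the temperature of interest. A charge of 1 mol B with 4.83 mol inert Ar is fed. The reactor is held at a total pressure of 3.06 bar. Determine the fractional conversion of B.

Basis: 1 mol B initially; let X = conversion of B. Extent ξ = 0.5X.
Moles: n_B = 1 − X; n_A = 0.5X; n_I = 4.83 (inert).
n_T = Σnᵢ = 5.83 − 0.5X.
Mole fractions y_i = n_i/n_T; Kp = p_A / (p_B^2) with p_i = y_i·P.
Setting this equal to 2.53 bar^-1 and taking the physical root (0 < X < 1) gives X = 0.554.

X = 0.554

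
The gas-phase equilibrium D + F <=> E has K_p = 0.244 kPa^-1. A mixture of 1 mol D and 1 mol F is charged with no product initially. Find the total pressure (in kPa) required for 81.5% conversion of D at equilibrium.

Take 1 mol D as basis and let X be its fractional conversion, so ξ = X.
Species balance: n_D = 1 − X; n_F = 1 − X; n_E = X.
n_T = Σnᵢ = 2 − X.
K_p = p_E / (p_D p_F) with p_i = (n_i/n_T)·P.
At X = 0.815: the mole-fraction product g(X) = Π y_i^ν_i = 28.22. Since K_p = g(X)·P^{-1}, P = (g/K_p)^(1/1) = (28.22/0.244)^(1/1) = 116 kPa.

P = 116 kPa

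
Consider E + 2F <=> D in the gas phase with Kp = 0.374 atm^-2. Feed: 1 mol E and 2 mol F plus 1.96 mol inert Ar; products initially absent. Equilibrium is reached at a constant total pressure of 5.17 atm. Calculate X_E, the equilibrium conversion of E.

X = 0.434

Take 1 mol E as basis and let X be its fractional conversion, so ξ = X.
Species balance: n_E = 1 − X; n_F = 2 − 2X; n_D = X; n_I = 1.96 (inert).
Summing: n_T = 4.96 − 2X.
y_i = n_i/n_T, p_i = y_i·P. Kp = p_D / (p_E p_F^2).
Substituting and setting equal to 0.374 atm^-2 gives a polynomial in X; the root in (0,1) is X = 0.434.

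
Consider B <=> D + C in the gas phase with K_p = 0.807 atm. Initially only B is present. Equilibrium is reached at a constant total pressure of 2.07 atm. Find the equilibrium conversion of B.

Let X = conversion of B (basis 1 mol B); extent of reaction ξ = X.
At extent ξ: n_B = 1 − X; n_D = X; n_C = X.
n_T = Σnᵢ = 1 + X.
Mole fractions y_i = n_i/n_T; K_p = p_D p_C / (p_B) with p_i = y_i·P.
Equating to 0.807 atm and solving on 0 < X < 1: X = 0.530.

X = 0.530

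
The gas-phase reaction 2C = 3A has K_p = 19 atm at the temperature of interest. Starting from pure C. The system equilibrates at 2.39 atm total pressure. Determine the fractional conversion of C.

X = 0.683

Basis: 1 mol C initially; let X = conversion of C. Extent ξ = 0.5X.
At extent ξ: n_C = 1 − X; n_A = 1.5X.
Total moles n_T = 1 + 0.5X.
With p_i = (n_i/n_T)P, K_p = p_A^3 / (p_C^2).
Equating to 19 atm and solving on 0 < X < 1: X = 0.683.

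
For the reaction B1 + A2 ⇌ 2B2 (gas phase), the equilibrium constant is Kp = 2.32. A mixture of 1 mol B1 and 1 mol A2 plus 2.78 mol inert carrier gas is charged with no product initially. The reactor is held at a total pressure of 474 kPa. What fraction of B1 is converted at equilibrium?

Take 1 mol B1 as basis and let X be its fractional conversion, so ξ = X.
Mole table: n_B1 = 1 − X; n_A2 = 1 − X; n_B2 = 2X; n_I = 2.78 (inert).
Since Δν = 0, n_T = 4.78 throughout.
y_i = n_i/n_T, p_i = y_i·P. Kp = p_B2^2 / (p_B1 p_A2).
Substituting and setting equal to 2.32 gives a polynomial in X; the root in (0,1) is X = 0.432.

X = 0.432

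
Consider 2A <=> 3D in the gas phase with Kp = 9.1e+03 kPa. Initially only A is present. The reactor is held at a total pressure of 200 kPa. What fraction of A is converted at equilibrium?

Let X = conversion of A (basis 1 mol A); extent of reaction ξ = 0.5X.
At extent ξ: n_A = 1 − X; n_D = 1.5X.
Total moles n_T = 1 + 0.5X.
Mole fractions y_i = n_i/n_T; Kp = p_D^3 / (p_A^2) with p_i = y_i·P.
Setting this equal to 9.1e+03 kPa and taking the physical root (0 < X < 1) gives X = 0.828.

X = 0.828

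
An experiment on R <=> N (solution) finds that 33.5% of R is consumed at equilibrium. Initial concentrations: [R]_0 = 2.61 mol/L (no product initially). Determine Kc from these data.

Let X = conversion of R.
Concentrations: [R] = 2.61 − 2.61X; [N] = 2.61X.
At X = 0.335: [R] = 1.74, [N] = 0.874.
Kc = [N] / ([R]) = 0.504.

Kc = 0.504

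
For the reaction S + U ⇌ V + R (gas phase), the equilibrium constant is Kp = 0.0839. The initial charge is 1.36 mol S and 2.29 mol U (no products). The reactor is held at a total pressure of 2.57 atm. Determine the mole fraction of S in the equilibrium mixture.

Let X = conversion of S (basis 1.36 mol S); extent of reaction ξ = 1.36X.
Mole table: n_S = 1.36 − 1.36X; n_U = 2.29 − 1.36X; n_V = 1.36X; n_R = 1.36X.
Total moles n_T = 3.65 (Δν = 0, constant).
y_i = n_i/n_T, p_i = y_i·P. Kp = p_V p_R / (p_S p_U).
Equating to 0.0839 and solving on 0 < X < 1: X = 0.289.
Then n_S = 0.968, n_T = 3.65, so y_S = 0.265.

y_S = 0.265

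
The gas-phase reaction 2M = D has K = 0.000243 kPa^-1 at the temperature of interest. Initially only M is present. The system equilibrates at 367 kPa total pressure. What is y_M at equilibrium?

Basis: 1 mol M initially; let X = conversion of M. Extent ξ = 0.5X.
Species balance: n_M = 1 − X; n_D = 0.5X.
n_T = Σnᵢ = 1 − 0.5X.
Mole fractions y_i = n_i/n_T; K = p_D / (p_M^2) with p_i = y_i·P.
This yields a degree-2 equation in X; solving on (0,1), X = 0.141.
Then n_M = 0.859, n_T = 0.929, so y_M = 0.924.

y_M = 0.924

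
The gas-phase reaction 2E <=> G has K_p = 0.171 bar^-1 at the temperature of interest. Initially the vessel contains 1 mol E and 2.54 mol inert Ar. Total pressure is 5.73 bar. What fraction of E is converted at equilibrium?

X = 0.291

Take 1 mol E as basis and let X be its fractional conversion, so ξ = 0.5X.
Moles: n_E = 1 − X; n_G = 0.5X; n_I = 2.54 (inert).
Total moles n_T = 3.54 − 0.5X.
Mole fractions y_i = n_i/n_T; K_p = p_G / (p_E^2) with p_i = y_i·P.
This yields a degree-2 equation in X; solving on (0,1), X = 0.291.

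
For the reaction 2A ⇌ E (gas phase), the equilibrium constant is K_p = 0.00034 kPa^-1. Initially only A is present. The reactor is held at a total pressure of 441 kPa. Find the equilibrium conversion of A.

Basis: 1 mol A initially; let X = conversion of A. Extent ξ = 0.5X.
Moles: n_A = 1 − X; n_E = 0.5X.
Summing: n_T = 1 − 0.5X.
y_i = n_i/n_T, p_i = y_i·P. K_p = p_E / (p_A^2).
Setting this equal to 0.00034 kPa^-1 and taking the physical root (0 < X < 1) gives X = 0.209.

X = 0.209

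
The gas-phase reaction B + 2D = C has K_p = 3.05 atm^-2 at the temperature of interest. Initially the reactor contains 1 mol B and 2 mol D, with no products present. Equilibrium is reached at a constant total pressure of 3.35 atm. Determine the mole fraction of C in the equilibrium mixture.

y_C = 0.529

Basis: 1 mol B initially; let X = conversion of B. Extent ξ = X.
Mole table: n_B = 1 − X; n_D = 2 − 2X; n_C = X.
Summing: n_T = 3 − 2X.
y_i = n_i/n_T, p_i = y_i·P. K_p = p_C / (p_B p_D^2).
This yields a degree-3 equation in X; solving on (0,1), X = 0.771.
Then n_C = 0.771, n_T = 1.46, so y_C = 0.529.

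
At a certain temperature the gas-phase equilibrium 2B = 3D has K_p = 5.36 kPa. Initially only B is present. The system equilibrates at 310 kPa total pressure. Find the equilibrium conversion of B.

X = 0.158

Take 1 mol B as basis and let X be its fractional conversion, so ξ = 0.5X.
Species balance: n_B = 1 − X; n_D = 1.5X.
Total moles n_T = 1 + 0.5X.
Mole fractions y_i = n_i/n_T; K_p = p_D^3 / (p_B^2) with p_i = y_i·P.
Substituting and setting equal to 5.36 kPa gives a polynomial in X; the root in (0,1) is X = 0.158.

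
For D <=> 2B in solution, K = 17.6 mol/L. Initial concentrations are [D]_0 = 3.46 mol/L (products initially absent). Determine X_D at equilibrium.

Let X = conversion of D; extent ξ = 3.46·X mol/L.
Concentrations: [D] = 3.46 − 3.46X; [B] = 6.92X.
K = [B]^2 / ([D]).
Equating to 17.6 mol/L: the physical root is X = 0.659.

X = 0.659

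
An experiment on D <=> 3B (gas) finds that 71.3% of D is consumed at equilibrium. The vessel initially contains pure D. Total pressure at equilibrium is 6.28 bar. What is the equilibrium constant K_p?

K_p = 229 bar^2

Take 1 mol D as basis and let X be its fractional conversion, so ξ = X.
Moles: n_D = 1 − X; n_B = 3X.
Total moles n_T = 1 + 2X.
At X = 0.713: n_D = 0.287, n_B = 2.14, n_T = 2.43.
p_i = (n_i/n_T)·P. K_p = p_B^3 / (p_D) = 229 bar^2.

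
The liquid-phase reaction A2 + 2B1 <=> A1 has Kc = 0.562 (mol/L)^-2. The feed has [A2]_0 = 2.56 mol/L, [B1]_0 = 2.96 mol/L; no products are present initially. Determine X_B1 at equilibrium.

Let X = conversion of B1; extent ξ = 2.96X/2 mol/L.
Concentrations: [A2] = 2.56 − 1.48X; [B1] = 2.96 − 2.96X; [A1] = 1.48X.
Kc = [A1] / ([A2] [B1]^2).
Equating to 0.562 (mol/L)^-2: the physical root is X = 0.650.

X = 0.650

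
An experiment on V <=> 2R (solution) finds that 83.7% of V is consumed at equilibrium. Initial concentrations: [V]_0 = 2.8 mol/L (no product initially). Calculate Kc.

Kc = 48.1 mol/L

Let X = conversion of V.
Concentrations: [V] = 2.8 − 2.8X; [R] = 5.6X.
At X = 0.837: [V] = 0.456, [R] = 4.69.
Kc = [R]^2 / ([V]) = 48.1 mol/L.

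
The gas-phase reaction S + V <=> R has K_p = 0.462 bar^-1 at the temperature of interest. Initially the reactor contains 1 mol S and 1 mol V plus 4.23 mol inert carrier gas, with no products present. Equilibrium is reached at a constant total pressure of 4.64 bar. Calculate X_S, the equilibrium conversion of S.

Take 1 mol S as basis and let X be its fractional conversion, so ξ = X.
At extent ξ: n_S = 1 − X; n_V = 1 − X; n_R = X; n_I = 4.23 (inert).
Total moles n_T = 6.23 − X.
Mole fractions y_i = n_i/n_T; K_p = p_R / (p_S p_V) with p_i = y_i·P.
Setting this equal to 0.462 bar^-1 and taking the physical root (0 < X < 1) gives X = 0.218.

X = 0.218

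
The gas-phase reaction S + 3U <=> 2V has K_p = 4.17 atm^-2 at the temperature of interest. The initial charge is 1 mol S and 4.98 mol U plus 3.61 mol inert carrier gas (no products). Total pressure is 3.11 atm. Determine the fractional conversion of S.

X = 0.784

Let X = conversion of S (basis 1 mol S); extent of reaction ξ = X.
Mole table: n_S = 1 − X; n_U = 4.98 − 3X; n_V = 2X; n_I = 3.61 (inert).
Total moles n_T = 9.59 − 2X.
Mole fractions y_i = n_i/n_T; K_p = p_V^2 / (p_S p_U^3) with p_i = y_i·P.
Setting this equal to 4.17 atm^-2 and taking the physical root (0 < X < 1) gives X = 0.784.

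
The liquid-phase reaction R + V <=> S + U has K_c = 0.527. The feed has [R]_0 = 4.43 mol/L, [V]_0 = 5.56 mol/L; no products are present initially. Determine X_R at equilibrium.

Let X = conversion of R; extent ξ = 4.43·X mol/L.
Concentrations: [R] = 4.43 − 4.43X; [V] = 5.56 − 4.43X; [S] = 4.43X; [U] = 4.43X.
K_c = [S] [U] / ([R] [V]).
This equals 0.527 at X = 0.469 (the root in 0 < X < 1).

X = 0.469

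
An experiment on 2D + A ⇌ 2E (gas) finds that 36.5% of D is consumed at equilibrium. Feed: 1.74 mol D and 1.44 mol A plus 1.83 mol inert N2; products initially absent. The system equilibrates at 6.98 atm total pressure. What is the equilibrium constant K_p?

K_p = 0.198 atm^-1

Basis: 1.74 mol D initially; let X = conversion of D. Extent ξ = 0.87X.
Mole table: n_D = 1.74 − 1.74X; n_A = 1.44 − 0.87X; n_E = 1.74X; n_I = 1.83 (inert).
n_T = Σnᵢ = 5.01 − 0.87X.
At X = 0.365: n_D = 1.1, n_A = 1.12, n_E = 0.635, n_T = 4.69.
p_i = (n_i/n_T)·P. K_p = p_E^2 / (p_D^2 p_A) = 0.198 atm^-1.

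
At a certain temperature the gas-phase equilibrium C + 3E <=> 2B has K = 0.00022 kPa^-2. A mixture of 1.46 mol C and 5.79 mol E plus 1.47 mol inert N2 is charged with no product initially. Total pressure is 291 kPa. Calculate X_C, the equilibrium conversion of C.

Let X = conversion of C (basis 1.46 mol C); extent of reaction ξ = 1.46X.
Moles: n_C = 1.46 − 1.46X; n_E = 5.79 − 4.38X; n_B = 2.92X; n_I = 1.47 (inert).
Total moles n_T = 8.72 − 2.92X.
Mole fractions y_i = n_i/n_T; K = p_B^2 / (p_C p_E^3) with p_i = y_i·P.
Substituting and setting equal to 0.00022 kPa^-2 gives a polynomial in X; the root in (0,1) is X = 0.688.

X = 0.688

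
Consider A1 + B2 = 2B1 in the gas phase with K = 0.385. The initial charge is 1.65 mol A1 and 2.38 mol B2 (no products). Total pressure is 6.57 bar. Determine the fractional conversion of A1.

X = 0.283

Take 1.65 mol A1 as basis and let X be its fractional conversion, so ξ = 1.65X.
At extent ξ: n_A1 = 1.65 − 1.65X; n_B2 = 2.38 − 1.65X; n_B1 = 3.3X.
Total moles n_T = 4.03 (Δν = 0, constant).
y_i = n_i/n_T, p_i = y_i·P. K = p_B1^2 / (p_A1 p_B2).
Substituting and setting equal to 0.385 gives a polynomial in X; the root in (0,1) is X = 0.283.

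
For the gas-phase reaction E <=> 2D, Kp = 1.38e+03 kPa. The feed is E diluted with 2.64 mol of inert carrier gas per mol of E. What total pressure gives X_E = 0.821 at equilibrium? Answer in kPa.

Let X = conversion of E (basis 1 mol E); extent of reaction ξ = X.
At extent ξ: n_E = 1 − X; n_D = 2X; n_I = 2.64 (inert).
Total moles n_T = 3.64 + X.
Kp = p_D^2 / (p_E) with p_i = (n_i/n_T)·P.
At X = 0.821: the mole-fraction product g(X) = Π y_i^ν_i = 3.376. Since Kp = g(X)·P^{1}, P = (Kp/g)^(1/1) = (1.38e+03/3.376)^(1/1) = 409 kPa.

P = 409 kPa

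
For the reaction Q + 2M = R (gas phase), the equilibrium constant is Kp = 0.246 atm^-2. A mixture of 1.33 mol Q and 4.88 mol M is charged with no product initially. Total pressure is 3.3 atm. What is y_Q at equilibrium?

Basis: 1.33 mol Q initially; let X = conversion of Q. Extent ξ = 1.33X.
Mole table: n_Q = 1.33 − 1.33X; n_M = 4.88 − 2.66X; n_R = 1.33X.
Total moles n_T = 6.21 − 2.66X.
Mole fractions y_i = n_i/n_T; Kp = p_R / (p_Q p_M^2) with p_i = y_i·P.
Setting this equal to 0.246 atm^-2 and taking the physical root (0 < X < 1) gives X = 0.578.
Then n_Q = 0.561, n_T = 4.67, so y_Q = 0.120.

y_Q = 0.120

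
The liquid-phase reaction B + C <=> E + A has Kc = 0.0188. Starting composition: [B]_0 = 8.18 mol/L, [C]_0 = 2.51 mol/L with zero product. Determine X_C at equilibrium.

Let X = conversion of C; extent ξ = 2.51·X mol/L.
Concentrations: [B] = 8.18 − 2.51X; [C] = 2.51 − 2.51X; [E] = 2.51X; [A] = 2.51X.
Kc = [E] [A] / ([B] [C]).
Equating to 0.0188: the physical root is X = 0.212.

X = 0.212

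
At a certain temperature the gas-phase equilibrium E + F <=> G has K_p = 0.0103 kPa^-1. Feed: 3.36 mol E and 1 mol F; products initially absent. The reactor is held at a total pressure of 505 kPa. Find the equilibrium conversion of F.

X = 0.789

Let X = conversion of F (basis 1 mol F); extent of reaction ξ = X.
At extent ξ: n_E = 3.36 − X; n_F = 1 − X; n_G = X.
Summing: n_T = 4.36 − X.
y_i = n_i/n_T, p_i = y_i·P. K_p = p_G / (p_E p_F).
Substituting and setting equal to 0.0103 kPa^-1 gives a polynomial in X; the root in (0,1) is X = 0.789.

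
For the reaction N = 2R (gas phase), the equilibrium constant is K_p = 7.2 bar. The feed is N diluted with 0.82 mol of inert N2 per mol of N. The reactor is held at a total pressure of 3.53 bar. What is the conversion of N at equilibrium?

Basis: 1 mol N initially; let X = conversion of N. Extent ξ = X.
Moles: n_N = 1 − X; n_R = 2X; n_I = 0.82 (inert).
n_T = Σnᵢ = 1.82 + X.
y_i = n_i/n_T, p_i = y_i·P. K_p = p_R^2 / (p_N).
Equating to 7.2 bar and solving on 0 < X < 1: X = 0.658.

X = 0.658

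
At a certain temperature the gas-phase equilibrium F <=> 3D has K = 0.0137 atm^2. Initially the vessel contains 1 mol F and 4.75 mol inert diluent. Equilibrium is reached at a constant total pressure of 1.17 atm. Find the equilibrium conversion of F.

X = 0.223

Basis: 1 mol F initially; let X = conversion of F. Extent ξ = X.
Species balance: n_F = 1 − X; n_D = 3X; n_I = 4.75 (inert).
n_T = Σnᵢ = 5.75 + 2X.
With p_i = (n_i/n_T)P, K = p_D^3 / (p_F).
This yields a degree-3 equation in X; solving on (0,1), X = 0.223.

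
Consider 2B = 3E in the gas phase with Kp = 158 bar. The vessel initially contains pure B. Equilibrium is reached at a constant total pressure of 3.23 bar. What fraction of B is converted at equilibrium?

X = 0.832

Basis: 1 mol B initially; let X = conversion of B. Extent ξ = 0.5X.
Moles: n_B = 1 − X; n_E = 1.5X.
Summing: n_T = 1 + 0.5X.
y_i = n_i/n_T, p_i = y_i·P. Kp = p_E^3 / (p_B^2).
This yields a degree-3 equation in X; solving on (0,1), X = 0.832.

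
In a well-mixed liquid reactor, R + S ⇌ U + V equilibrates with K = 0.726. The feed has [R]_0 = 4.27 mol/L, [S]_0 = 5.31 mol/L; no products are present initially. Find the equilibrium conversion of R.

X = 0.510

Let X = conversion of R; extent ξ = 4.27·X mol/L.
Concentrations: [R] = 4.27 − 4.27X; [S] = 5.31 − 4.27X; [U] = 4.27X; [V] = 4.27X.
K = [U] [V] / ([R] [S]).
This equals 0.726 at X = 0.510 (the root in 0 < X < 1).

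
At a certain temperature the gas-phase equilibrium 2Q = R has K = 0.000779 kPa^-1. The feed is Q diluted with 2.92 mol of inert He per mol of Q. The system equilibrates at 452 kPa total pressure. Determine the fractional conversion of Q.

X = 0.136

Take 1 mol Q as basis and let X be its fractional conversion, so ξ = 0.5X.
Moles: n_Q = 1 − X; n_R = 0.5X; n_I = 2.92 (inert).
n_T = Σnᵢ = 3.92 − 0.5X.
With p_i = (n_i/n_T)P, K = p_R / (p_Q^2).
Setting this equal to 0.000779 kPa^-1 and taking the physical root (0 < X < 1) gives X = 0.136.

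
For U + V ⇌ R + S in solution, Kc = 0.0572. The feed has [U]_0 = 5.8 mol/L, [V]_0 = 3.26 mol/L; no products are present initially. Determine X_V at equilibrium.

X = 0.255

Let X = conversion of V; extent ξ = 3.26·X mol/L.
Concentrations: [U] = 5.8 − 3.26X; [V] = 3.26 − 3.26X; [R] = 3.26X; [S] = 3.26X.
Kc = [R] [S] / ([U] [V]).
Equating to 0.0572: the physical root is X = 0.255.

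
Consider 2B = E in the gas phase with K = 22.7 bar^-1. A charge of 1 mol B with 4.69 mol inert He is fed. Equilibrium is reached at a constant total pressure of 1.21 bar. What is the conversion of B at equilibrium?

X = 0.733

Basis: 1 mol B initially; let X = conversion of B. Extent ξ = 0.5X.
Moles: n_B = 1 − X; n_E = 0.5X; n_I = 4.69 (inert).
Total moles n_T = 5.69 − 0.5X.
With p_i = (n_i/n_T)P, K = p_E / (p_B^2).
Substituting and setting equal to 22.7 bar^-1 gives a polynomial in X; the root in (0,1) is X = 0.733.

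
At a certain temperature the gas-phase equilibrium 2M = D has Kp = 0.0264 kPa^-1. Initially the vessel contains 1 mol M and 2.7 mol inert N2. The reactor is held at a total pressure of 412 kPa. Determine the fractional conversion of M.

Basis: 1 mol M initially; let X = conversion of M. Extent ξ = 0.5X.
Species balance: n_M = 1 − X; n_D = 0.5X; n_I = 2.7 (inert).
n_T = Σnᵢ = 3.7 − 0.5X.
With p_i = (n_i/n_T)P, Kp = p_D / (p_M^2).
This yields a degree-2 equation in X; solving on (0,1), X = 0.677.

X = 0.677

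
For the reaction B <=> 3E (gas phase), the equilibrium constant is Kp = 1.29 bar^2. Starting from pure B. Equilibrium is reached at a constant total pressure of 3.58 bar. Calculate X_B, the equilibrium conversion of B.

Let X = conversion of B (basis 1 mol B); extent of reaction ξ = X.
Mole table: n_B = 1 − X; n_E = 3X.
n_T = Σnᵢ = 1 + 2X.
Mole fractions y_i = n_i/n_T; Kp = p_E^3 / (p_B) with p_i = y_i·P.
This yields a degree-3 equation in X; solving on (0,1), X = 0.178.

X = 0.178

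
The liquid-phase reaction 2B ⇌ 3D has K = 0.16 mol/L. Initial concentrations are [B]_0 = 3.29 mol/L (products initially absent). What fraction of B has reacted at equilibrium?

X = 0.208

Let X = conversion of B; extent ξ = 3.29X/2 mol/L.
Concentrations: [B] = 3.29 − 3.29X; [D] = 4.94X.
K = [D]^3 / ([B]^2).
This equals 0.16 at X = 0.208 (the root in 0 < X < 1).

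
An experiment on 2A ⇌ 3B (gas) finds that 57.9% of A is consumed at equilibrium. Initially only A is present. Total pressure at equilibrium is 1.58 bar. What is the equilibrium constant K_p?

K_p = 4.53 bar

Basis: 1 mol A initially; let X = conversion of A. Extent ξ = 0.5X.
Mole table: n_A = 1 − X; n_B = 1.5X.
Summing: n_T = 1 + 0.5X.
At X = 0.579: n_A = 0.421, n_B = 0.868, n_T = 1.29.
p_i = (n_i/n_T)·P. K_p = p_B^3 / (p_A^2) = 4.53 bar.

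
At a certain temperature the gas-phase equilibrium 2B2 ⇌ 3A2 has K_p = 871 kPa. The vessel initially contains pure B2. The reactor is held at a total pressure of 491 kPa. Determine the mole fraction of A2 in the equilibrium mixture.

y_A2 = 0.627

Basis: 1 mol B2 initially; let X = conversion of B2. Extent ξ = 0.5X.
Species balance: n_B2 = 1 − X; n_A2 = 1.5X.
Summing: n_T = 1 + 0.5X.
Mole fractions y_i = n_i/n_T; K_p = p_A2^3 / (p_B2^2) with p_i = y_i·P.
Setting this equal to 871 kPa and taking the physical root (0 < X < 1) gives X = 0.529.
Then n_A2 = 0.793, n_T = 1.26, so y_A2 = 0.627.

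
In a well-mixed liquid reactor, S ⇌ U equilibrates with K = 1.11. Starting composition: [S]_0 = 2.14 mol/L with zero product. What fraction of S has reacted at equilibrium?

X = 0.526

Let X = conversion of S; extent ξ = 2.14·X mol/L.
Concentrations: [S] = 2.14 − 2.14X; [U] = 2.14X.
K = [U] / ([S]).
Equating to 1.11: the physical root is X = 0.526.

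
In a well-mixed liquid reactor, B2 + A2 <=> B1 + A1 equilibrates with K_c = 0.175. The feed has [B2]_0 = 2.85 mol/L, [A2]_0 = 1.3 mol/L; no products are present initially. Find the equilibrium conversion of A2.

X = 0.423

Let X = conversion of A2; extent ξ = 1.3·X mol/L.
Concentrations: [B2] = 2.85 − 1.3X; [A2] = 1.3 − 1.3X; [B1] = 1.3X; [A1] = 1.3X.
K_c = [B1] [A1] / ([B2] [A2]).
Equating to 0.175: the physical root is X = 0.423.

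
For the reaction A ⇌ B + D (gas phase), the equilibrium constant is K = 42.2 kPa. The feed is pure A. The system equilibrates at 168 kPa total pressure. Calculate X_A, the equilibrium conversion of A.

Let X = conversion of A (basis 1 mol A); extent of reaction ξ = X.
Moles: n_A = 1 − X; n_B = X; n_D = X.
n_T = Σnᵢ = 1 + X.
y_i = n_i/n_T, p_i = y_i·P. K = p_B p_D / (p_A).
This yields a degree-2 equation in X; solving on (0,1), X = 0.448.

X = 0.448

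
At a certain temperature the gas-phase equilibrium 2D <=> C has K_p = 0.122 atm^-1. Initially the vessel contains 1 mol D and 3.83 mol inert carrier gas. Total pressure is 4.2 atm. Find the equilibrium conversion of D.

Take 1 mol D as basis and let X be its fractional conversion, so ξ = 0.5X.
Moles: n_D = 1 − X; n_C = 0.5X; n_I = 3.83 (inert).
Summing: n_T = 4.83 − 0.5X.
y_i = n_i/n_T, p_i = y_i·P. K_p = p_C / (p_D^2).
Substituting and setting equal to 0.122 atm^-1 gives a polynomial in X; the root in (0,1) is X = 0.154.

X = 0.154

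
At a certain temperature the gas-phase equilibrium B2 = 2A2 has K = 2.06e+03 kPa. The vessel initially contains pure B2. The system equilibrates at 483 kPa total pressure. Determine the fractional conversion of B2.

Basis: 1 mol B2 initially; let X = conversion of B2. Extent ξ = X.
At extent ξ: n_B2 = 1 − X; n_A2 = 2X.
Total moles n_T = 1 + X.
With p_i = (n_i/n_T)P, K = p_A2^2 / (p_B2).
Equating to 2.06e+03 kPa and solving on 0 < X < 1: X = 0.718.

X = 0.718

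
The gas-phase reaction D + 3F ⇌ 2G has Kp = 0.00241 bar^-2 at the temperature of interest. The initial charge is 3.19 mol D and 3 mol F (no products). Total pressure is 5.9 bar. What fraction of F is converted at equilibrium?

Take 3 mol F as basis and let X be its fractional conversion, so ξ = X.
Mole table: n_D = 3.19 − X; n_F = 3 − 3X; n_G = 2X.
n_T = Σnᵢ = 6.19 − 2X.
y_i = n_i/n_T, p_i = y_i·P. Kp = p_G^2 / (p_D p_F^3).
This yields a degree-4 equation in X; solving on (0,1), X = 0.169.

X = 0.169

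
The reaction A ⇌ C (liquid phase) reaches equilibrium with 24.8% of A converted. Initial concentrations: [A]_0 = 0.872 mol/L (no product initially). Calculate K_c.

Let X = conversion of A.
Concentrations: [A] = 0.872 − 0.872X; [C] = 0.872X.
At X = 0.248: [A] = 0.656, [C] = 0.216.
K_c = [C] / ([A]) = 0.33.

K_c = 0.33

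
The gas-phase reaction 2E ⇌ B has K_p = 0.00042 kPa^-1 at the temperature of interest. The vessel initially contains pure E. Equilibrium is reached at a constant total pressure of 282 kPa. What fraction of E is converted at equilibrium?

Let X = conversion of E (basis 1 mol E); extent of reaction ξ = 0.5X.
Species balance: n_E = 1 − X; n_B = 0.5X.
Total moles n_T = 1 − 0.5X.
With p_i = (n_i/n_T)P, K_p = p_B / (p_E^2).
Substituting and setting equal to 0.00042 kPa^-1 gives a polynomial in X; the root in (0,1) is X = 0.176.

X = 0.176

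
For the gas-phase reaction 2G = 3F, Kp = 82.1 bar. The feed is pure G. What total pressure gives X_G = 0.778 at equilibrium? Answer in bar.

Basis: 1 mol G initially; let X = conversion of G. Extent ξ = 0.5X.
Moles: n_G = 1 − X; n_F = 1.5X.
Total moles n_T = 1 + 0.5X.
Kp = p_F^3 / (p_G^2) with p_i = (n_i/n_T)·P.
At X = 0.778: the mole-fraction product g(X) = Π y_i^ν_i = 23.22. Since Kp = g(X)·P^{1}, P = (Kp/g)^(1/1) = (82.1/23.22)^(1/1) = 3.54 bar.

P = 3.54 bar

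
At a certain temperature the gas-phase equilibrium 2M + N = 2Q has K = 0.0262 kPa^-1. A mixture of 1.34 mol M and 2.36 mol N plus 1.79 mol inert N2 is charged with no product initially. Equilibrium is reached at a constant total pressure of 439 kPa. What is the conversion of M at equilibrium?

X = 0.676

Take 1.34 mol M as basis and let X be its fractional conversion, so ξ = 0.67X.
Moles: n_M = 1.34 − 1.34X; n_N = 2.36 − 0.67X; n_Q = 1.34X; n_I = 1.79 (inert).
Total moles n_T = 5.49 − 0.67X.
With p_i = (n_i/n_T)P, K = p_Q^2 / (p_M^2 p_N).
Equating to 0.0262 kPa^-1 and solving on 0 < X < 1: X = 0.676.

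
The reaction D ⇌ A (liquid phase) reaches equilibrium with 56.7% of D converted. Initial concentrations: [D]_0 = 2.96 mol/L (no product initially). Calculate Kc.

Let X = conversion of D.
Concentrations: [D] = 2.96 − 2.96X; [A] = 2.96X.
At X = 0.567: [D] = 1.28, [A] = 1.68.
Kc = [A] / ([D]) = 1.31.

Kc = 1.31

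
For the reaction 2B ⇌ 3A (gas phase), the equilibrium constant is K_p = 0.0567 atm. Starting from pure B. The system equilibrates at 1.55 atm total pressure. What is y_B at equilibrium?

Let X = conversion of B (basis 1 mol B); extent of reaction ξ = 0.5X.
At extent ξ: n_B = 1 − X; n_A = 1.5X.
Summing: n_T = 1 + 0.5X.
y_i = n_i/n_T, p_i = y_i·P. K_p = p_A^3 / (p_B^2).
Setting this equal to 0.0567 atm and taking the physical root (0 < X < 1) gives X = 0.197.
Then n_B = 0.803, n_T = 1.1, so y_B = 0.731.

y_B = 0.731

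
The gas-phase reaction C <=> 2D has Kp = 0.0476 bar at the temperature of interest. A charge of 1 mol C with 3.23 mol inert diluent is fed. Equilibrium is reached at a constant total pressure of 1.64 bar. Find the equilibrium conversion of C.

Let X = conversion of C (basis 1 mol C); extent of reaction ξ = X.
Species balance: n_C = 1 − X; n_D = 2X; n_I = 3.23 (inert).
n_T = Σnᵢ = 4.23 + X.
With p_i = (n_i/n_T)P, Kp = p_D^2 / (p_C).
Equating to 0.0476 bar and solving on 0 < X < 1: X = 0.163.

X = 0.163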